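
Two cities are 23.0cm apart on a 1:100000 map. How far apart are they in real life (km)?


Real distance = map distance × scale
= 23.0cm × 100000
= 2300000 cm = 23000.0 m
= 23.000 km

23.000 km


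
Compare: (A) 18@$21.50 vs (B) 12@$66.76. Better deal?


Deal A: $21.50/18 = $1.1944/unit
Deal B: $66.76/12 = $5.5633/unit
A is cheaper per unit
= Deal A

Deal A


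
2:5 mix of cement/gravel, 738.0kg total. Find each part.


Total parts = 2 + 5 = 7
cement: 738.0 × 2/7 = 210.9kg
gravel: 738.0 × 5/7 = 527.1kg
= 210.9kg and 527.1kg

210.9kg and 527.1kg


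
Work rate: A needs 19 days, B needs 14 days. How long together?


Rate of A = 1/19 per day
Rate of B = 1/14 per day
Combined rate = 1/19 + 1/14 = 33/266 ≈ 0.1241 per day
Days = 1 / combined rate = 266/33
≈ 8.06 days

8.06 days


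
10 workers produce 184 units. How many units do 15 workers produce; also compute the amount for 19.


Direct proportion: y/x = constant
k = 184/10 = 18.4000
y at x=15: k × 15 = 184 × 15 / 10 = 2760/10 = 276.00
y at x=19: k × 19 = 184 × 19 / 10 = 3496/10 = 349.60
= 276.00 and 349.60

276.00 and 349.60


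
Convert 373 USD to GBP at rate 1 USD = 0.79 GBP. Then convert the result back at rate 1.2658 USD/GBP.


Amount × rate = 373 × 0.79 = 294.67 GBP
Round-trip: 294.67 × 1.2658 = 372.99 USD
= 294.67 GBP, then 372.99 USD

294.67 GBP, then 372.99 USD


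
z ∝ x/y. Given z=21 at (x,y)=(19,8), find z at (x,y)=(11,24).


z = k·x/y
Solve for k using the known point: k = z·y/x = 21×8/19 = 168/19 ≈ 8.8421
Now evaluate at x=11, y=24:
z = k × 11 / 24 = (168 × 11) / (19 × 24) = 1848/456
≈ 4.0526

4.0526


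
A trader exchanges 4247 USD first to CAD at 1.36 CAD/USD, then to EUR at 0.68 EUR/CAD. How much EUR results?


Step 1: 4247 USD × 1.36 = 5775.92 CAD
Step 2: 5775.92 CAD × 0.68 = 3927.63 EUR
Implied rate USD→EUR = 1.36 × 0.68 = 0.9248
= 3927.63 EUR

3927.63 EUR


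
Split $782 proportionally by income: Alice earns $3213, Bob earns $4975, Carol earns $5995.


Total income = 3213 + 4975 + 5995 = $14183
Alice: $782 × 3213/14183 = $177.15
Bob: $782 × 4975/14183 = $274.30
Carol: $782 × 5995/14183 = $330.54
= Alice: $177.15, Bob: $274.30, Carol: $330.54

Alice: $177.15, Bob: $274.30, Carol: $330.54


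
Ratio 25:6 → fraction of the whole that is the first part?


Total parts = 25 + 6 = 31
First part: 25/31 = 25/31
= 25/31

25/31


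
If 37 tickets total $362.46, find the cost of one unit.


Unit rate = total / quantity
= 362.46 / 37
= $9.80 per unit

$9.80 per unit


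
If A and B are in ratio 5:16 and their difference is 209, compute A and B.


Let A = 5k, B = 16k.
16k - 5k = 209
11k = 209 → k = 209/11 = 19
A = 5×19 = 95, B = 16×19 = 304
= A = 95, B = 304

A = 95, B = 304


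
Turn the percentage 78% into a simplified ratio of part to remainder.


78% means 78 parts out of 100; remainder = 22
Part : remainder = 78:22
GCD = 2
= 39:11

39:11


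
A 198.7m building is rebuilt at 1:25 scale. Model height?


Model size = real / scale
= 198.7 / 25
= 7.9480 m

7.9480 m


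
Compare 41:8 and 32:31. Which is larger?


41/8 = 5.1250
32/31 = 1.0323
5.1250 > 1.0323, so 41:8 is greater
= 41:8

41:8


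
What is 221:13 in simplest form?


GCD(221, 13) = 13
221/13 : 13/13
= 17:1

17:1


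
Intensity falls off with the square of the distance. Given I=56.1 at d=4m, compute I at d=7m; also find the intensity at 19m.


I₁d₁² = I₂d₂²
I at 7m = 56.1 × (4/7)² = 56.1 × 16/49 = 897.6/49 ≈ 18.3184
I at 19m = 56.1 × (4/19)² = 56.1 × 16/361 = 897.6/361 ≈ 2.4864
= 18.3184 and 2.4864

18.3184 and 2.4864


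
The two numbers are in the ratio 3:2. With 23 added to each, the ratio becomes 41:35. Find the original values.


Let A = 3k, B = 2k.
(3k + 23) / (2k + 23) = 41/35
Cross-multiply: 35(3k + 23) = 41(2k + 23)
105k + 805 = 82k + 943
105k - 82k = 943 - 805
23k = 138
k = 138/23 = 6
A = 3×6 = 18, B = 2×6 = 12
= A = 18, B = 12

A = 18, B = 12


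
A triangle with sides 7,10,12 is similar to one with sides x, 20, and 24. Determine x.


Scale factor = 20/10 = 2
Missing side = 7 × 2
= 14.0

14.0


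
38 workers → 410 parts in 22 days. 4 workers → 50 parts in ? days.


Days ∝ work / workers, so d₂ = d₁ × (m₁/m₂) × (w₂/w₁)
Workers factor (inverse): 38/4 = 9.5000
Work factor (direct): 50/410 ≈ 0.1220
d₂ = 22 × 38/4 × 50/410 = (22 × 38 × 50) / (4 × 410) = 41800/1640
≈ 25.49 days

25.49 days


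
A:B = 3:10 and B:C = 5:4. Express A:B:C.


Match B: multiply A:B by 5 → 15:50
Multiply B:C by 10 → 50:40
Combined: 15:50:40
GCD = 5
= 3:10:8

3:10:8


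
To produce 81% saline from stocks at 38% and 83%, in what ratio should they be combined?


Let x parts of 38% mix with y parts of 83%.
38x + 83y = 81(x + y)
38x + 83y = 81x + 81y
x(38 - 81) = y(81 - 83)
x/y = (83 - 81)/(81 - 38) = 2/43
Simplify: 2:43
= 2:43

2:43


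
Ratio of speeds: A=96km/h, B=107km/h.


Ratio = 96:107
GCD = 1
Simplified = 96:107
Time ratio (same distance) = 107:96
Speed ratio = 96:107

96:107


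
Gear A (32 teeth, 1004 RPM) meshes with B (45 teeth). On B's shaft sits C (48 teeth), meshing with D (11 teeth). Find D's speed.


Stage 1: RPM_B = RPM_A × t_A/t_B = 1004 × 32/45 = 32128/45 ≈ 713.96
B and C share a shaft → RPM_C = RPM_B
Stage 2: RPM_D = RPM_C × t_C/t_D = RPM_A × (t_A×t_C)/(t_B×t_D)
Overall ratio = (32×48)/(45×11) = 1536/495
RPM_D = 1004 × 1536/495 = 1542144/495
≈ 3115.44 RPM

3115.44 RPM


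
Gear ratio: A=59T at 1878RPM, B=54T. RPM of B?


Gear ratio = 59:54 = 59:54
RPM_B = RPM_A × (teeth_A / teeth_B)
= 1878 × (59/54)
= 2051.9 RPM

2051.9 RPM


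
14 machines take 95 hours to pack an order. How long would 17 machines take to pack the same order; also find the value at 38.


Inverse proportion: x × y = constant
k = 14 × 95 = 1330
At x=17: k/17 = 78.24
At x=38: k/38 = 35.00
= 78.24 and 35.00

78.24 and 35.00


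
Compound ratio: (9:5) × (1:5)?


Compound ratio = (9×1) : (5×5)
= 9:25
GCD = 1
= 9:25

9:25


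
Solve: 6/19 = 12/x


Cross multiply: 6 × x = 19 × 12
6x = 228
x = 228 / 6
= 38.00

38.00


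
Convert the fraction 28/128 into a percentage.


Percentage = (part / whole) × 100
= (28 / 128) × 100
≈ 21.88%

21.88%


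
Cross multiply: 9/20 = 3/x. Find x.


Cross multiply: 9 × x = 20 × 3
9x = 60
x = 60 / 9
= 6.67

6.67


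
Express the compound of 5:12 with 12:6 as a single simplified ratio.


Compound ratio = (5×12) : (12×6)
= 60:72
GCD = 12
= 5:6

5:6


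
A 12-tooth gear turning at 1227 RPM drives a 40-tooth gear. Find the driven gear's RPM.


Gear ratio = 12:40 = 3:10
RPM_B = RPM_A × (teeth_A / teeth_B)
= 1227 × (12/40)
= 368.1 RPM

368.1 RPM


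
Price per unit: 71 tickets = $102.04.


Unit rate = total / quantity
= 102.04 / 71
= $1.44 per unit

$1.44 per unit


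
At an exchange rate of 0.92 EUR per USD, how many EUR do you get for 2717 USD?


Amount × rate = 2717 × 0.92
= 2499.64 EUR

2499.64 EUR


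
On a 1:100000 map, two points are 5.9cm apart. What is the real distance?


Real distance = map distance × scale
= 5.9cm × 100000
= 590000 cm = 5900.0 m
= 5.900 km

5.900 km


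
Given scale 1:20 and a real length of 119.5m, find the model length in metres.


Model size = real / scale
= 119.5 / 20
= 5.9750 m

5.9750 m


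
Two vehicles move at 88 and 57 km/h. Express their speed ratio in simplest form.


Ratio = 88:57
GCD = 1
Simplified = 88:57
Time ratio (same distance) = 57:88
Speed ratio = 88:57

88:57


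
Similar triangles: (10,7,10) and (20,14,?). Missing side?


Scale factor = 20/10 = 2
Missing side = 10 × 2
= 20.0

20.0


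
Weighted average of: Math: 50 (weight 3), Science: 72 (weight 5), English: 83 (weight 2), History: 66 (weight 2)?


Numerator = 50×3 + 72×5 + 83×2 + 66×2
= 150 + 360 + 166 + 132
= 808
Total weight = 12
Weighted avg = 808/12
= 67.33

67.33


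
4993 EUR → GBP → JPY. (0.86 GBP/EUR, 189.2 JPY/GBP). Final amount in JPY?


Step 1: 4993 EUR × 0.86 = 4293.98 GBP
Step 2: 4293.98 GBP × 189.2 = 812421.02 JPY
Implied rate EUR→JPY = 0.86 × 189.2 = 162.7120
= 812421.02 JPY

812421.02 JPY


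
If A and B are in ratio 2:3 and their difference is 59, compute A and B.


Let A = 2k, B = 3k.
3k - 2k = 59
1k = 59 → k = 59/1 = 59
A = 2×59 = 118, B = 3×59 = 177
= A = 118, B = 177

A = 118, B = 177


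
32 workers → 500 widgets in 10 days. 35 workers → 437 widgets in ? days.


Days ∝ work / workers, so d₂ = d₁ × (m₁/m₂) × (w₂/w₁)
Workers factor (inverse): 32/35 ≈ 0.9143
Work factor (direct): 437/500 = 0.8740
d₂ = 10 × 32/35 × 437/500 = (10 × 32 × 437) / (35 × 500) = 139840/17500
≈ 7.99 days

7.99 days


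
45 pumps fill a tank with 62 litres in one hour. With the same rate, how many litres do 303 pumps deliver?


Direct proportion: y/x = constant
k = 62/45 ≈ 1.3778
y₂ = k × 303 = 62 × 303 / 45 = 18786/45
≈ 417.47

417.47


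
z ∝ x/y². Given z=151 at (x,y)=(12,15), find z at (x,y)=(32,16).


z = k·x/y²
Solve for k using the known point: k = z·y²/x = 151×225/12 = 33975/12 = 2831.2500
Now evaluate at x=32, y=16:
z = k × 32 / 256 = (33975 × 32) / (12 × 256) = 1087200/3072
≈ 353.9063

353.9063


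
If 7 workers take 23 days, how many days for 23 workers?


Inverse proportion: x × y = constant
k = 7 × 23 = 161
y₂ = k / 23 = 161 / 23
= 7.00

7.00


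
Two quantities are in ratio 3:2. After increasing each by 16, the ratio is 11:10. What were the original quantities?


Let A = 3k, B = 2k.
(3k + 16) / (2k + 16) = 11/10
Cross-multiply: 10(3k + 16) = 11(2k + 16)
30k + 160 = 22k + 176
30k - 22k = 176 - 160
8k = 16
k = 16/8 = 2
A = 3×2 = 6, B = 2×2 = 4
= A = 6, B = 4

A = 6, B = 4


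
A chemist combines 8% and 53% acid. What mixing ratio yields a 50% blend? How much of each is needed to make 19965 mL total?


Let x parts of 8% mix with y parts of 53%.
8x + 53y = 50(x + y)
8x + 53y = 50x + 50y
x(8 - 50) = y(50 - 53)
x/y = (53 - 50)/(50 - 8) = 3/42
Simplify: 1:14
Total parts = 15; one part = 19965/15 = 1331.00 mL
8% solution: 1×1331.00 = 1331.00 mL
53% solution: 14×1331.00 = 18634.00 mL
= ratio 1:14; 1331.00 mL and 18634.00 mL

ratio 1:14; 1331.00 mL and 18634.00 mL


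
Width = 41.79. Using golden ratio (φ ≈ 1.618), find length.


φ = (1 + √5) / 2 ≈ 1.618
Length = width × φ = 41.79 × 1.618 = 67.61622
≈ 67.62

67.62


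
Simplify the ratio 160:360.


GCD(160, 360) = 40
160/40 : 360/40
= 4:9

4:9


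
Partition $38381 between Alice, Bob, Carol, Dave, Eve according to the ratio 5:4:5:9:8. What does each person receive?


Total parts = 5 + 4 + 5 + 9 + 8 = 31
Alice: 38381 × 5/31 = 6190.48
Bob: 38381 × 4/31 = 4952.39
Carol: 38381 × 5/31 = 6190.48
Dave: 38381 × 9/31 = 11142.87
Eve: 38381 × 8/31 = 9904.77
= Alice: $6190.48, Bob: $4952.39, Carol: $6190.48, Dave: $11142.87, Eve: $9904.77

Alice: $6190.48, Bob: $4952.39, Carol: $6190.48, Dave: $11142.87, Eve: $9904.77


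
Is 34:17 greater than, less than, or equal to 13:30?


34/17 = 2.0000
13/30 = 0.4333
2.0000 > 0.4333, so 34:17 is greater
= greater than

greater than


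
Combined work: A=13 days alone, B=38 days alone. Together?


Rate of A = 1/13 per day
Rate of B = 1/38 per day
Combined rate = 1/13 + 1/38 = 51/494 ≈ 0.1032 per day
Days = 1 / combined rate = 494/51
≈ 9.69 days

9.69 days


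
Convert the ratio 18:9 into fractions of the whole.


Total parts = 18 + 9 = 27
First part: 18/27 = 2/3
Second part: 9/27 = 1/3
= 2/3 and 1/3

2/3 and 1/3


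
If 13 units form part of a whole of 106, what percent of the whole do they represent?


Percentage = (part / whole) × 100
= (13 / 106) × 100
≈ 12.26%

12.26%


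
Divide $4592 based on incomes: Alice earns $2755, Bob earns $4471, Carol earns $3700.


Total income = 2755 + 4471 + 3700 = $10926
Alice: $4592 × 2755/10926 = $1157.88
Bob: $4592 × 4471/10926 = $1879.08
Carol: $4592 × 3700/10926 = $1555.04
= Alice: $1157.88, Bob: $1879.08, Carol: $1555.04

Alice: $1157.88, Bob: $1879.08, Carol: $1555.04


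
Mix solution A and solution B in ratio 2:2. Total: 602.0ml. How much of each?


Total parts = 2 + 2 = 4
solution A: 602.0 × 2/4 = 301.0ml
solution B: 602.0 × 2/4 = 301.0ml
= 301.0ml and 301.0ml

301.0ml and 301.0ml


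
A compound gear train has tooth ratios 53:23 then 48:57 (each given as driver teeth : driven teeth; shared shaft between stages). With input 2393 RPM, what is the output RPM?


Stage 1: RPM_B = RPM_A × t_A/t_B = 2393 × 53/23 = 126829/23 ≈ 5514.30
B and C share a shaft → RPM_C = RPM_B
Stage 2: RPM_D = RPM_C × t_C/t_D = RPM_A × (t_A×t_C)/(t_B×t_D)
Overall ratio = (53×48)/(23×57) = 2544/1311
RPM_D = 2393 × 2544/1311 = 6087792/1311
≈ 4643.62 RPM

4643.62 RPM


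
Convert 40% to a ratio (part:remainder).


40% means 40 parts out of 100; remainder = 60
Part : remainder = 40:60
GCD = 20
= 2:3

2:3


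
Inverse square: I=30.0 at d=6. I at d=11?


I₁d₁² = I₂d₂²
I₂ = I₁ × (d₁/d₂)²
= 30.0 × (6/11)²
= 30.0 × 36/121
= 1080/121
≈ 8.9256

8.9256


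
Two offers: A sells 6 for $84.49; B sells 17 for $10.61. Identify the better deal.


Deal A: $84.49/6 = $14.0817/unit
Deal B: $10.61/17 = $0.6241/unit
B is cheaper per unit
= Deal B

Deal B


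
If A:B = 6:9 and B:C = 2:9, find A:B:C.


Match B: multiply A:B by 2 → 12:18
Multiply B:C by 9 → 18:81
Combined: 12:18:81
GCD = 3
= 4:6:27

4:6:27


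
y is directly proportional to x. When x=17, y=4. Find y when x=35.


Direct proportion: y/x = constant
k = 4/17 ≈ 0.2353
y₂ = k × 35 = 4 × 35 / 17 = 140/17
≈ 8.24

8.24


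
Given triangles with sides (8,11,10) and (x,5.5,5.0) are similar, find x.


Scale factor = 5.5/11 = 0.5
Missing side = 8 × 0.5
= 4.0

4.0


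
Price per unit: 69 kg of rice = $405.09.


Unit rate = total / quantity
= 405.09 / 69
= $5.87 per unit

$5.87 per unit


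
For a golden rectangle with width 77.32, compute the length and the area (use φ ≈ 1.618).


φ = (1 + √5) / 2 ≈ 1.618
Length = width × φ = 77.32 × 1.618 = 125.10376
≈ 125.10
Area = width × length = 77.32 × 125.10376 = 9673.0227232 ≈ 9673.02
= Length: 125.10, Area: 9673.02

Length: 125.10, Area: 9673.02


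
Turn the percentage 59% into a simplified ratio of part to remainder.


59% means 59 parts out of 100; remainder = 41
Part : remainder = 59:41
GCD = 1
= 59:41

59:41


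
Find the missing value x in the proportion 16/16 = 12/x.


Cross multiply: 16 × x = 16 × 12
16x = 192
x = 192 / 16
= 12.00

12.00


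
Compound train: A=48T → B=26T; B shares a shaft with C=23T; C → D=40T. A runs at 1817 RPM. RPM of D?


Stage 1: RPM_B = RPM_A × t_A/t_B = 1817 × 48/26 = 87216/26 ≈ 3354.46
B and C share a shaft → RPM_C = RPM_B
Stage 2: RPM_D = RPM_C × t_C/t_D = RPM_A × (t_A×t_C)/(t_B×t_D)
Overall ratio = (48×23)/(26×40) = 1104/1040
RPM_D = 1817 × 1104/1040 = 2005968/1040
≈ 1928.82 RPM

1928.82 RPM


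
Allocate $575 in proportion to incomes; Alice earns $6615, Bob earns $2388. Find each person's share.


Total income = 6615 + 2388 = $9003
Alice: $575 × 6615/9003 = $422.48
Bob: $575 × 2388/9003 = $152.52
= Alice: $422.48, Bob: $152.52

Alice: $422.48, Bob: $152.52


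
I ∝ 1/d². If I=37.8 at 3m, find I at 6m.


I₁d₁² = I₂d₂²
I₂ = I₁ × (d₁/d₂)²
= 37.8 × (3/6)²
= 37.8 × 9/36
= 340.2/36
= 9.4500

9.4500


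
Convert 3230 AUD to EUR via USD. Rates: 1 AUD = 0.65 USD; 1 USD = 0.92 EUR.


Step 1: 3230 AUD × 0.65 = 2099.50 USD
Step 2: 2099.50 USD × 0.92 = 1931.54 EUR
Implied rate AUD→EUR = 0.65 × 0.92 = 0.5980
= 1931.54 EUR

1931.54 EUR


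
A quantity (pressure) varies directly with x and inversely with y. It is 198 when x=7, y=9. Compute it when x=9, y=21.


z = k·x/y
Solve for k using the known point: k = z·y/x = 198×9/7 = 1782/7 ≈ 254.5714
Now evaluate at x=9, y=21:
z = k × 9 / 21 = (1782 × 9) / (7 × 21) = 16038/147
≈ 109.1020

109.1020


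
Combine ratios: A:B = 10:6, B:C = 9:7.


Match B: multiply A:B by 9 → 90:54
Multiply B:C by 6 → 54:42
Combined: 90:54:42
GCD = 6
= 15:9:7

15:9:7


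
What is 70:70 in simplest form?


GCD(70, 70) = 70
70/70 : 70/70
= 1:1

1:1


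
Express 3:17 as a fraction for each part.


Total parts = 3 + 17 = 20
First part: 3/20 = 3/20
Second part: 17/20 = 17/20
= 3/20 and 17/20

3/20 and 17/20


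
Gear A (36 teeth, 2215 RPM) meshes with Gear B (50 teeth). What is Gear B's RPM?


Gear ratio = 36:50 = 18:25
RPM_B = RPM_A × (teeth_A / teeth_B)
= 2215 × (36/50)
= 1594.8 RPM

1594.8 RPM


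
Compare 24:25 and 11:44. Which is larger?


24/25 = 0.9600
11/44 = 0.2500
0.9600 > 0.2500, so 24:25 is greater
= 24:25

24:25


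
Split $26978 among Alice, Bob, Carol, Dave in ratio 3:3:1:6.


Total parts = 3 + 3 + 1 + 6 = 13
Alice: 26978 × 3/13 = 6225.69
Bob: 26978 × 3/13 = 6225.69
Carol: 26978 × 1/13 = 2075.23
Dave: 26978 × 6/13 = 12451.38
= Alice: $6225.69, Bob: $6225.69, Carol: $2075.23, Dave: $12451.38

Alice: $6225.69, Bob: $6225.69, Carol: $2075.23, Dave: $12451.38


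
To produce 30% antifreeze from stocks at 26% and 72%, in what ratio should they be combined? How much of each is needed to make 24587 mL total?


Let x parts of 26% mix with y parts of 72%.
26x + 72y = 30(x + y)
26x + 72y = 30x + 30y
x(26 - 30) = y(30 - 72)
x/y = (72 - 30)/(30 - 26) = 42/4
Simplify: 21:2
Total parts = 23; one part = 24587/23 = 1069.00 mL
26% solution: 21×1069.00 = 22449.00 mL
72% solution: 2×1069.00 = 2138.00 mL
= ratio 21:2; 22449.00 mL and 2138.00 mL

ratio 21:2; 22449.00 mL and 2138.00 mL


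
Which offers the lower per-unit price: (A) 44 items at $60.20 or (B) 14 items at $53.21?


Deal A: $60.20/44 = $1.3682/unit
Deal B: $53.21/14 = $3.8007/unit
A is cheaper per unit
= Deal A

Deal A


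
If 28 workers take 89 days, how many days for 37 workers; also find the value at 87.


Inverse proportion: x × y = constant
k = 28 × 89 = 2492
At x=37: k/37 = 67.35
At x=87: k/87 = 28.64
= 67.35 and 28.64

67.35 and 28.64


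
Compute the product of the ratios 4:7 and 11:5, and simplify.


Compound ratio = (4×11) : (7×5)
= 44:35
GCD = 1
= 44:35

44:35


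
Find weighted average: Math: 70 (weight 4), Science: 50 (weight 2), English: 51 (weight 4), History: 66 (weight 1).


Numerator = 70×4 + 50×2 + 51×4 + 66×1
= 280 + 100 + 204 + 66
= 650
Total weight = 11
Weighted avg = 650/11
= 59.09

59.09


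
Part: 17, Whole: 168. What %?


Percentage = (part / whole) × 100
= (17 / 168) × 100
≈ 10.12%

10.12%


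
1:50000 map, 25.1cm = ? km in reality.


Real distance = map distance × scale
= 25.1cm × 50000
= 1255000 cm = 12550.0 m
= 12.550 km

12.550 km


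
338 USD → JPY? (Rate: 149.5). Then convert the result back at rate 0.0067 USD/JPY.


Amount × rate = 338 × 149.5 = 50531.00 JPY
Round-trip: 50531.00 × 0.0067 = 338.56 USD
= 50531.00 JPY, then 338.56 USD

50531.00 JPY, then 338.56 USD


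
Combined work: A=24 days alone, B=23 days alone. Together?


Rate of A = 1/24 per day
Rate of B = 1/23 per day
Combined rate = 1/24 + 1/23 = 47/552 ≈ 0.0851 per day
Days = 1 / combined rate = 552/47
≈ 11.74 days

11.74 days


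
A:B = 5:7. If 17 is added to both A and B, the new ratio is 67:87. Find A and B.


Let A = 5k, B = 7k.
(5k + 17) / (7k + 17) = 67/87
Cross-multiply: 87(5k + 17) = 67(7k + 17)
435k + 1479 = 469k + 1139
435k - 469k = 1139 - 1479
-34k = -340
k = -340/-34 = 10
A = 5×10 = 50, B = 7×10 = 70
= A = 50, B = 70

A = 50, B = 70


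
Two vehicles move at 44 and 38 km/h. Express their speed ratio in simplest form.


Ratio = 44:38
GCD = 2
Simplified = 22:19
Time ratio (same distance) = 19:22
Speed ratio = 22:19

22:19


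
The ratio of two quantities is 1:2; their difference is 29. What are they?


Let A = 1k, B = 2k.
2k - 1k = 29
1k = 29 → k = 29/1 = 29
A = 1×29 = 29, B = 2×29 = 58
= A = 29, B = 58

A = 29, B = 58


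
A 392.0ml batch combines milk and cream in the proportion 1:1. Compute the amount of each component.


Total parts = 1 + 1 = 2
milk: 392.0 × 1/2 = 196.0ml
cream: 392.0 × 1/2 = 196.0ml
= 196.0ml and 196.0ml

196.0ml and 196.0ml


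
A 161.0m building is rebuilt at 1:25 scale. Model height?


Model size = real / scale
= 161.0 / 25
= 6.4400 m

6.4400 m


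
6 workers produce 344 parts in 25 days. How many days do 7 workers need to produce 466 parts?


Days ∝ work / workers, so d₂ = d₁ × (m₁/m₂) × (w₂/w₁)
Workers factor (inverse): 6/7 ≈ 0.8571
Work factor (direct): 466/344 ≈ 1.3547
d₂ = 25 × 6/7 × 466/344 = (25 × 6 × 466) / (7 × 344) = 69900/2408
≈ 29.03 days

29.03 days


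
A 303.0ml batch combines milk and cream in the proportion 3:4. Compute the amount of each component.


Total parts = 3 + 4 = 7
milk: 303.0 × 3/7 = 129.9ml
cream: 303.0 × 4/7 = 173.1ml
= 129.9ml and 173.1ml

129.9ml and 173.1ml


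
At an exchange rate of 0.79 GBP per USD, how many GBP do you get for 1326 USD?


Amount × rate = 1326 × 0.79
= 1047.54 GBP

1047.54 GBP


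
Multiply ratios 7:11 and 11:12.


Compound ratio = (7×11) : (11×12)
= 77:132
GCD = 11
= 7:12

7:12


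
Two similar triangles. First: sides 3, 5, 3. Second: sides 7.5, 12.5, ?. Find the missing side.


Scale factor = 7.5/3 = 2.5
Missing side = 3 × 2.5
= 7.5

7.5


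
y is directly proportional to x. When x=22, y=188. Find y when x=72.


Direct proportion: y/x = constant
k = 188/22 ≈ 8.5455
y₂ = k × 72 = 188 × 72 / 22 = 13536/22
≈ 615.27

615.27


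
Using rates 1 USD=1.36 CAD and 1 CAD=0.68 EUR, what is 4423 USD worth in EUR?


Step 1: 4423 USD × 1.36 = 6015.28 CAD
Step 2: 6015.28 CAD × 0.68 = 4090.39 EUR
Implied rate USD→EUR = 1.36 × 0.68 = 0.9248
= 4090.39 EUR

4090.39 EUR


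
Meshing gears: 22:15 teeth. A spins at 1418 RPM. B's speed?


Gear ratio = 22:15 = 22:15
RPM_B = RPM_A × (teeth_A / teeth_B)
= 1418 × (22/15)
= 2079.7 RPM

2079.7 RPM


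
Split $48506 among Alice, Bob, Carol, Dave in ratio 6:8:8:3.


Total parts = 6 + 8 + 8 + 3 = 25
Alice: 48506 × 6/25 = 11641.44
Bob: 48506 × 8/25 = 15521.92
Carol: 48506 × 8/25 = 15521.92
Dave: 48506 × 3/25 = 5820.72
= Alice: $11641.44, Bob: $15521.92, Carol: $15521.92, Dave: $5820.72

Alice: $11641.44, Bob: $15521.92, Carol: $15521.92, Dave: $5820.72


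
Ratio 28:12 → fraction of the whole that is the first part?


Total parts = 28 + 12 = 40
First part: 28/40 = 7/10
= 7/10

7/10


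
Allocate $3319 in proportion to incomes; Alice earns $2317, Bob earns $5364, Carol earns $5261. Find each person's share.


Total income = 2317 + 5364 + 5261 = $12942
Alice: $3319 × 2317/12942 = $594.20
Bob: $3319 × 5364/12942 = $1375.61
Carol: $3319 × 5261/12942 = $1349.19
= Alice: $594.20, Bob: $1375.61, Carol: $1349.19

Alice: $594.20, Bob: $1375.61, Carol: $1349.19


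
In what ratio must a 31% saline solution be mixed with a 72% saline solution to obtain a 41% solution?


Let x parts of 31% mix with y parts of 72%.
31x + 72y = 41(x + y)
31x + 72y = 41x + 41y
x(31 - 41) = y(41 - 72)
x/y = (72 - 41)/(41 - 31) = 31/10
Simplify: 31:10
= 31:10

31:10


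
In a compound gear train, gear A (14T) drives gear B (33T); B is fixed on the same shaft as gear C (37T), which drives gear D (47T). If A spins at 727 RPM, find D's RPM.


Stage 1: RPM_B = RPM_A × t_A/t_B = 727 × 14/33 = 10178/33 ≈ 308.42
B and C share a shaft → RPM_C = RPM_B
Stage 2: RPM_D = RPM_C × t_C/t_D = RPM_A × (t_A×t_C)/(t_B×t_D)
Overall ratio = (14×37)/(33×47) = 518/1551
RPM_D = 727 × 518/1551 = 376586/1551
≈ 242.80 RPM

242.80 RPM


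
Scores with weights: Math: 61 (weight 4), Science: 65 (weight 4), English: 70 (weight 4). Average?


Numerator = 61×4 + 65×4 + 70×4
= 244 + 260 + 280
= 784
Total weight = 12
Weighted avg = 784/12
= 65.33

65.33


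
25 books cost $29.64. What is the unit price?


Unit rate = total / quantity
= 29.64 / 25
= $1.19 per unit

$1.19 per unit


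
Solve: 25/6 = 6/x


Cross multiply: 25 × x = 6 × 6
25x = 36
x = 36 / 25
= 1.44

1.44


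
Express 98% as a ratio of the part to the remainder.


98% means 98 parts out of 100; remainder = 2
Part : remainder = 98:2
GCD = 2
= 49:1

49:1


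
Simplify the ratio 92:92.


GCD(92, 92) = 92
92/92 : 92/92
= 1:1

1:1


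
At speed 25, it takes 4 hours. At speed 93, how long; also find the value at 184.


Inverse proportion: x × y = constant
k = 25 × 4 = 100
At x=93: k/93 = 1.08
At x=184: k/184 = 0.54
= 1.08 and 0.54

1.08 and 0.54


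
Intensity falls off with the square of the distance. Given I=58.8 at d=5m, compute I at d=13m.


I₁d₁² = I₂d₂²
I₂ = I₁ × (d₁/d₂)²
= 58.8 × (5/13)²
= 58.8 × 25/169
= 1470/169
≈ 8.6982

8.6982


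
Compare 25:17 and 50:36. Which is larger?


25/17 = 1.4706
50/36 = 1.3889
1.4706 > 1.3889, so 25:17 is greater
= 25:17

25:17


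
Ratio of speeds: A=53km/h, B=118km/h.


Ratio = 53:118
GCD = 1
Simplified = 53:118
Time ratio (same distance) = 118:53
Speed ratio = 53:118

53:118


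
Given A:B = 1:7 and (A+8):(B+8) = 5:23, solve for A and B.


Let A = 1k, B = 7k.
(1k + 8) / (7k + 8) = 5/23
Cross-multiply: 23(1k + 8) = 5(7k + 8)
23k + 184 = 35k + 40
23k - 35k = 40 - 184
-12k = -144
k = -144/-12 = 12
A = 1×12 = 12, B = 7×12 = 84
= A = 12, B = 84

A = 12, B = 84


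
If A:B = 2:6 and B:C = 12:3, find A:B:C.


Match B: multiply A:B by 12 → 24:72
Multiply B:C by 6 → 72:18
Combined: 24:72:18
GCD = 6
= 4:12:3

4:12:3


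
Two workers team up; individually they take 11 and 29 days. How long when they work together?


Rate of A = 1/11 per day
Rate of B = 1/29 per day
Combined rate = 1/11 + 1/29 = 40/319 ≈ 0.1254 per day
Days = 1 / combined rate = 319/40
≈ 7.98 days

7.98 days


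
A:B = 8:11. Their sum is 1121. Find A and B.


Let A = 8k, B = 11k.
8k + 11k = 1121
19k = 1121 → k = 1121/19 = 59
A = 8×59 = 472, B = 11×59 = 649
= A = 472, B = 649

A = 472, B = 649


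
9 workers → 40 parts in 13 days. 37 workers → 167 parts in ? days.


Days ∝ work / workers, so d₂ = d₁ × (m₁/m₂) × (w₂/w₁)
Workers factor (inverse): 9/37 ≈ 0.2432
Work factor (direct): 167/40 = 4.1750
d₂ = 13 × 9/37 × 167/40 = (13 × 9 × 167) / (37 × 40) = 19539/1480
≈ 13.20 days

13.20 days


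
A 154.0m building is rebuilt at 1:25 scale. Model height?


Model size = real / scale
= 154.0 / 25
= 6.1600 m

6.1600 m


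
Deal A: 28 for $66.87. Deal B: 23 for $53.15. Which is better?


Deal A: $66.87/28 = $2.3882/unit
Deal B: $53.15/23 = $2.3109/unit
B is cheaper per unit
= Deal B

Deal B


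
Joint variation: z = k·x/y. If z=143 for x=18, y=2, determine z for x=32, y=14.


z = k·x/y
Solve for k using the known point: k = z·y/x = 143×2/18 = 286/18 ≈ 15.8889
Now evaluate at x=32, y=14:
z = k × 32 / 14 = (286 × 32) / (18 × 14) = 9152/252
≈ 36.3175

36.3175


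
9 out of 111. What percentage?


Percentage = (part / whole) × 100
= (9 / 111) × 100
≈ 8.11%

8.11%


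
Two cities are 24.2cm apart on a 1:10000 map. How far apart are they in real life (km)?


Real distance = map distance × scale
= 24.2cm × 10000
= 242000 cm = 2420.0 m
= 2.420 km

2.420 km


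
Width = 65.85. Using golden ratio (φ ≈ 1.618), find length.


φ = (1 + √5) / 2 ≈ 1.618
Length = width × φ = 65.85 × 1.618 = 106.5453
≈ 106.55

106.55


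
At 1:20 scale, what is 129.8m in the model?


Model size = real / scale
= 129.8 / 20
= 6.4900 m

6.4900 m


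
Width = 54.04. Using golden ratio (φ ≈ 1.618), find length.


φ = (1 + √5) / 2 ≈ 1.618
Length = width × φ = 54.04 × 1.618 = 87.43672
≈ 87.44

87.44


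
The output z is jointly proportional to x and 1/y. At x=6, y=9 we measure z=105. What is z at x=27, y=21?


z = k·x/y
Solve for k using the known point: k = z·y/x = 105×9/6 = 945/6 = 157.5000
Now evaluate at x=27, y=21:
z = k × 27 / 21 = (945 × 27) / (6 × 21) = 25515/126
= 202.5000

202.5000


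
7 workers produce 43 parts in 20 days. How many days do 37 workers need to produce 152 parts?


Days ∝ work / workers, so d₂ = d₁ × (m₁/m₂) × (w₂/w₁)
Workers factor (inverse): 7/37 ≈ 0.1892
Work factor (direct): 152/43 ≈ 3.5349
d₂ = 20 × 7/37 × 152/43 = (20 × 7 × 152) / (37 × 43) = 21280/1591
≈ 13.38 days

13.38 days


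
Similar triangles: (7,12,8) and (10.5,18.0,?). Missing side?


Scale factor = 10.5/7 = 1.5
Missing side = 8 × 1.5
= 12.0

12.0


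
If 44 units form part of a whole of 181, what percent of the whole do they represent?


Percentage = (part / whole) × 100
= (44 / 181) × 100
≈ 24.31%

24.31%


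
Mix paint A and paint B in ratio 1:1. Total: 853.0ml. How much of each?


Total parts = 1 + 1 = 2
paint A: 853.0 × 1/2 = 426.5ml
paint B: 853.0 × 1/2 = 426.5ml
= 426.5ml and 426.5ml

426.5ml and 426.5ml


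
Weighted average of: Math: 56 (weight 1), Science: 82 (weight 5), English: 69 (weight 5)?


Numerator = 56×1 + 82×5 + 69×5
= 56 + 410 + 345
= 811
Total weight = 11
Weighted avg = 811/11
= 73.73

73.73


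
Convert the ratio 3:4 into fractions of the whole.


Total parts = 3 + 4 = 7
First part: 3/7 = 3/7
Second part: 4/7 = 4/7
= 3/7 and 4/7

3/7 and 4/7


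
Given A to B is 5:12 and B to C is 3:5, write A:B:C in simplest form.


Match B: multiply A:B by 3 → 15:36
Multiply B:C by 12 → 36:60
Combined: 15:36:60
GCD = 3
= 5:12:20

5:12:20


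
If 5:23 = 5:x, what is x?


Cross multiply: 5 × x = 23 × 5
5x = 115
x = 115 / 5
= 23.00

23.00


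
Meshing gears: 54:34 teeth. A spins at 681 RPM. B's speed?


Gear ratio = 54:34 = 27:17
RPM_B = RPM_A × (teeth_A / teeth_B)
= 681 × (54/34)
= 1081.6 RPM

1081.6 RPM


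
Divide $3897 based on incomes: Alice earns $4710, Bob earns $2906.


Total income = 4710 + 2906 = $7616
Alice: $3897 × 4710/7616 = $2410.04
Bob: $3897 × 2906/7616 = $1486.96
= Alice: $2410.04, Bob: $1486.96

Alice: $2410.04, Bob: $1486.96


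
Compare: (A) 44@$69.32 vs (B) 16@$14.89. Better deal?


Deal A: $69.32/44 = $1.5755/unit
Deal B: $14.89/16 = $0.9306/unit
B is cheaper per unit
= Deal B

Deal B


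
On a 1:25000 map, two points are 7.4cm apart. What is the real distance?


Real distance = map distance × scale
= 7.4cm × 25000
= 185000 cm = 1850.0 m
= 1.850 km

1.850 km


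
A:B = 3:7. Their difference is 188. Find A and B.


Let A = 3k, B = 7k.
7k - 3k = 188
4k = 188 → k = 188/4 = 47
A = 3×47 = 141, B = 7×47 = 329
= A = 141, B = 329

A = 141, B = 329


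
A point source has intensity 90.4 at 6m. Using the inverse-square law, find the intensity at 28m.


I₁d₁² = I₂d₂²
I₂ = I₁ × (d₁/d₂)²
= 90.4 × (6/28)²
= 90.4 × 36/784
= 3254.4/784
≈ 4.1510

4.1510


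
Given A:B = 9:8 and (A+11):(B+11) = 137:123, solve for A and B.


Let A = 9k, B = 8k.
(9k + 11) / (8k + 11) = 137/123
Cross-multiply: 123(9k + 11) = 137(8k + 11)
1107k + 1353 = 1096k + 1507
1107k - 1096k = 1507 - 1353
11k = 154
k = 154/11 = 14
A = 9×14 = 126, B = 8×14 = 112
= A = 126, B = 112

A = 126, B = 112


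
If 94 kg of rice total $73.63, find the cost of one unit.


Unit rate = total / quantity
= 73.63 / 94
= $0.78 per unit

$0.78 per unit


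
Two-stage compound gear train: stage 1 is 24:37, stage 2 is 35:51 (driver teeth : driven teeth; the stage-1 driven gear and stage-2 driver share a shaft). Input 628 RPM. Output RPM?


Stage 1: RPM_B = RPM_A × t_A/t_B = 628 × 24/37 = 15072/37 ≈ 407.35
B and C share a shaft → RPM_C = RPM_B
Stage 2: RPM_D = RPM_C × t_C/t_D = RPM_A × (t_A×t_C)/(t_B×t_D)
Overall ratio = (24×35)/(37×51) = 840/1887
RPM_D = 628 × 840/1887 = 527520/1887
≈ 279.55 RPM

279.55 RPM


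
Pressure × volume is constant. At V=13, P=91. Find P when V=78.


Inverse proportion: x × y = constant
k = 13 × 91 = 1183
y₂ = k / 78 = 1183 / 78
= 15.17

15.17


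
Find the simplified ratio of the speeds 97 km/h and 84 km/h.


Ratio = 97:84
GCD = 1
Simplified = 97:84
Time ratio (same distance) = 84:97
Speed ratio = 97:84

97:84


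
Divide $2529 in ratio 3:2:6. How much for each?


Total parts = 3 + 2 + 6 = 11
Part 1: 2529 × 3/11 = 689.73
Part 2: 2529 × 2/11 = 459.82
Part 3: 2529 × 6/11 = 1379.45
= Part 1: $689.73, Part 2: $459.82, Part 3: $1379.45

Part 1: $689.73, Part 2: $459.82, Part 3: $1379.45


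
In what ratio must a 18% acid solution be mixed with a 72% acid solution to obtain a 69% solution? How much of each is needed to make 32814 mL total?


Let x parts of 18% mix with y parts of 72%.
18x + 72y = 69(x + y)
18x + 72y = 69x + 69y
x(18 - 69) = y(69 - 72)
x/y = (72 - 69)/(69 - 18) = 3/51
Simplify: 1:17
Total parts = 18; one part = 32814/18 = 1823.00 mL
18% solution: 1×1823.00 = 1823.00 mL
72% solution: 17×1823.00 = 30991.00 mL
= ratio 1:17; 1823.00 mL and 30991.00 mL

ratio 1:17; 1823.00 mL and 30991.00 mL


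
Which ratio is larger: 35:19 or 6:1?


35/19 = 1.8421
6/1 = 6.0000
1.8421 < 6.0000, so 35:19 is less
= 6:1

6:1


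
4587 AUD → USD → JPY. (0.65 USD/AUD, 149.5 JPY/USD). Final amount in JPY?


Step 1: 4587 AUD × 0.65 = 2981.55 USD
Step 2: 2981.55 USD × 149.5 = 445741.73 JPY
Implied rate AUD→JPY = 0.65 × 149.5 = 97.1750
= 445741.73 JPY

445741.73 JPY


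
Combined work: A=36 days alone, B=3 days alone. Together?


Rate of A = 1/36 per day
Rate of B = 1/3 per day
Combined rate = 1/36 + 1/3 = 39/108 ≈ 0.3611 per day
Days = 1 / combined rate = 108/39
≈ 2.77 days

2.77 days


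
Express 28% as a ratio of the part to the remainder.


28% means 28 parts out of 100; remainder = 72
Part : remainder = 28:72
GCD = 4
= 7:18

7:18


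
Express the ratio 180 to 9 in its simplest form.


GCD(180, 9) = 9
180/9 : 9/9
= 20:1

20:1


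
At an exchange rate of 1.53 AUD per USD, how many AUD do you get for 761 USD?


Amount × rate = 761 × 1.53
= 1164.33 AUD

1164.33 AUD


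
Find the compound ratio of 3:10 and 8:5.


Compound ratio = (3×8) : (10×5)
= 24:50
GCD = 2
= 12:25

12:25


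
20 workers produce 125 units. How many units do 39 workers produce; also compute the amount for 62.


Direct proportion: y/x = constant
k = 125/20 = 6.2500
y at x=39: k × 39 = 125 × 39 / 20 = 4875/20 = 243.75
y at x=62: k × 62 = 125 × 62 / 20 = 7750/20 = 387.50
= 243.75 and 387.50

243.75 and 387.50


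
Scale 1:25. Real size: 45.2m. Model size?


Model size = real / scale
= 45.2 / 25
= 1.8080 m

1.8080 m


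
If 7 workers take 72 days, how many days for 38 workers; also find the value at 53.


Inverse proportion: x × y = constant
k = 7 × 72 = 504
At x=38: k/38 = 13.26
At x=53: k/53 = 9.51
= 13.26 and 9.51

13.26 and 9.51


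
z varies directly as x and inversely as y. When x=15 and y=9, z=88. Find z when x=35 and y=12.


z = k·x/y
Solve for k using the known point: k = z·y/x = 88×9/15 = 792/15 = 52.8000
Now evaluate at x=35, y=12:
z = k × 35 / 12 = (792 × 35) / (15 × 12) = 27720/180
= 154.0000

154.0000


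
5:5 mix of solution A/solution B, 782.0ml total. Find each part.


Total parts = 5 + 5 = 10
solution A: 782.0 × 5/10 = 391.0ml
solution B: 782.0 × 5/10 = 391.0ml
= 391.0ml and 391.0ml

391.0ml and 391.0ml


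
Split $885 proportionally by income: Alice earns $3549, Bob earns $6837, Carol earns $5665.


Total income = 3549 + 6837 + 5665 = $16051
Alice: $885 × 3549/16051 = $195.68
Bob: $885 × 6837/16051 = $376.97
Carol: $885 × 5665/16051 = $312.35
= Alice: $195.68, Bob: $376.97, Carol: $312.35

Alice: $195.68, Bob: $376.97, Carol: $312.35


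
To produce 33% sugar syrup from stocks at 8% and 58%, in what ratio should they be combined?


Let x parts of 8% mix with y parts of 58%.
8x + 58y = 33(x + y)
8x + 58y = 33x + 33y
x(8 - 33) = y(33 - 58)
x/y = (58 - 33)/(33 - 8) = 25/25
Simplify: 1:1
= 1:1

1:1


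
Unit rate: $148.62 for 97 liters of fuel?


Unit rate = total / quantity
= 148.62 / 97
= $1.53 per unit

$1.53 per unit


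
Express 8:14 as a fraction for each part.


Total parts = 8 + 14 = 22
First part: 8/22 = 4/11
Second part: 14/22 = 7/11
= 4/11 and 7/11

4/11 and 7/11


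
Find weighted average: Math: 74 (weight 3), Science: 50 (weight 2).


Numerator = 74×3 + 50×2
= 222 + 100
= 322
Total weight = 5
Weighted avg = 322/5
= 64.40

64.40


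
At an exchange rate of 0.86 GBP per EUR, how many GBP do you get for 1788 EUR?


Amount × rate = 1788 × 0.86
= 1537.68 GBP

1537.68 GBP


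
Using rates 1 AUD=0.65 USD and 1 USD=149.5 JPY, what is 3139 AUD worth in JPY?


Step 1: 3139 AUD × 0.65 = 2040.35 USD
Step 2: 2040.35 USD × 149.5 = 305032.33 JPY
Implied rate AUD→JPY = 0.65 × 149.5 = 97.1750
= 305032.33 JPY

305032.33 JPY


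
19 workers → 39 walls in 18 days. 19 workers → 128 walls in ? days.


Days ∝ work / workers, so d₂ = d₁ × (m₁/m₂) × (w₂/w₁)
Workers factor (inverse): 19/19 = 1.0000
Work factor (direct): 128/39 ≈ 3.2821
d₂ = 18 × 19/19 × 128/39 = (18 × 19 × 128) / (19 × 39) = 43776/741
≈ 59.08 days

59.08 days


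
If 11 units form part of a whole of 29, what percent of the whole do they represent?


Percentage = (part / whole) × 100
= (11 / 29) × 100
≈ 37.93%

37.93%


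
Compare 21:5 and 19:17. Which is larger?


21/5 = 4.2000
19/17 = 1.1176
4.2000 > 1.1176, so 21:5 is greater
= 21:5

21:5


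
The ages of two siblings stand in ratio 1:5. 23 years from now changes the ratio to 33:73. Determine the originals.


Let A = 1k, B = 5k.
(1k + 23) / (5k + 23) = 33/73
Cross-multiply: 73(1k + 23) = 33(5k + 23)
73k + 1679 = 165k + 759
73k - 165k = 759 - 1679
-92k = -920
k = -920/-92 = 10
A = 1×10 = 10, B = 5×10 = 50
= A = 10, B = 50

A = 10, B = 50


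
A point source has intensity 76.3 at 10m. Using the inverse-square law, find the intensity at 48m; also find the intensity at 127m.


I₁d₁² = I₂d₂²
I at 48m = 76.3 × (10/48)² = 76.3 × 100/2304 = 7630/2304 ≈ 3.3116
I at 127m = 76.3 × (10/127)² = 76.3 × 100/16129 = 7630/16129 ≈ 0.4731
= 3.3116 and 0.4731

3.3116 and 0.4731


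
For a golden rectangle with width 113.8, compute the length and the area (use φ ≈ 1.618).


φ = (1 + √5) / 2 ≈ 1.618
Length = width × φ = 113.8 × 1.618 = 184.1284
≈ 184.13
Area = width × length = 113.8 × 184.1284 = 20953.81192 ≈ 20953.81
= Length: 184.13, Area: 20953.81

Length: 184.13, Area: 20953.81


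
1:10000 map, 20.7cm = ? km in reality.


Real distance = map distance × scale
= 20.7cm × 10000
= 207000 cm = 2070.0 m
= 2.070 km

2.070 km


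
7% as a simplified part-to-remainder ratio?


7% means 7 parts out of 100; remainder = 93
Part : remainder = 7:93
GCD = 1
= 7:93

7:93


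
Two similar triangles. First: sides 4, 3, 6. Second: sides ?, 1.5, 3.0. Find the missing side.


Scale factor = 1.5/3 = 0.5
Missing side = 4 × 0.5
= 2.0

2.0


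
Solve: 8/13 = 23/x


Cross multiply: 8 × x = 13 × 23
8x = 299
x = 299 / 8
= 37.38

37.38


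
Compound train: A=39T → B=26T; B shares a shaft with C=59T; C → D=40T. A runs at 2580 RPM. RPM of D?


Stage 1: RPM_B = RPM_A × t_A/t_B = 2580 × 39/26 = 100620/26 = 3870.00
B and C share a shaft → RPM_C = RPM_B
Stage 2: RPM_D = RPM_C × t_C/t_D = RPM_A × (t_A×t_C)/(t_B×t_D)
Overall ratio = (39×59)/(26×40) = 2301/1040
RPM_D = 2580 × 2301/1040 = 5936580/1040
= 5708.25 RPM

5708.25 RPM


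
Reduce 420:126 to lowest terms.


GCD(420, 126) = 42
420/42 : 126/42
= 10:3

10:3


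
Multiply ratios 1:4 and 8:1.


Compound ratio = (1×8) : (4×1)
= 8:4
GCD = 4
= 2:1

2:1
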